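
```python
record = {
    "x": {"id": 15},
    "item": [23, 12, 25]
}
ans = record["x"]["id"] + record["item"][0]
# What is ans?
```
Trace:
  record={'x': {'id': 15}, 'item': [23, 12, 25]}
  record={'x': {'id': 15}, 'item': [23, 12, 25]}, ans=38

Final answer: 38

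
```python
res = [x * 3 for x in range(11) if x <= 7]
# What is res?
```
Trace:
  x=0
  x=1
  x=2
  x=3
  x=4
  x=5
  x=6
  x=7
  x=8
  x=9
  x=10
  res=[0, 3, 6, 9, 12, 15, 18, 21]

Final answer: [0, 3, 6, 9, 12, 15, 18, 21]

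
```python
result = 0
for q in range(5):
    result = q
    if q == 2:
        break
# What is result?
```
Trace:
  result=0
  result=0, q=0
  result=1, q=1
  result=2, q=2

Final answer: 2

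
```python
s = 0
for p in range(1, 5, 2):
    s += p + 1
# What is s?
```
Trace:
  s=0
  s=2, p=1
  s=6, p=3

Final answer: 6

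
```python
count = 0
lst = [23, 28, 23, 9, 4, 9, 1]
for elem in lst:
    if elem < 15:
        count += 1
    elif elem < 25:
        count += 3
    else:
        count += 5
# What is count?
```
Trace:
  count=0
  count=3, elem=23
  count=8, elem=28
  count=11, elem=23
  count=12, elem=9
  count=13, elem=4
  count=14, elem=9
  count=15, elem=1

Final answer: 15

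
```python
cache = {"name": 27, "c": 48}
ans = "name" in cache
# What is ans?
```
Trace:
  cache={'name': 27, 'c': 48}
  cache={'name': 27, 'c': 48}, ans=True

Final answer: True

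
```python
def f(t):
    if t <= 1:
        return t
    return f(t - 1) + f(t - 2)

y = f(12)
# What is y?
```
Call trace (a repeated sub-call is expanded the first time; later identical calls just restate its return value):
f(t=12)
  f(t=11)
    f(t=10)
      f(t=9)
        f(t=8)
          f(t=7)
            f(t=6)
              f(t=5)
                f(t=4)
                  f(t=3)
                    f(t=2)
                      f(t=1)
                      -> return 1
                      f(t=0)
                      -> return 0
                    -> return 1
                    f(t=1)
                    -> return 1
                  -> return 2
                  f(t=2) -> return 1  (same call as traced above)
                -> return 3
                f(t=3) -> return 2  (same call as traced above)
              -> return 5
              f(t=4) -> return 3  (same call as traced above)
            -> return 8
            f(t=5) -> return 5  (same call as traced above)
          -> return 13
          f(t=6) -> return 8  (same call as traced above)
        -> return 21
        f(t=7) -> return 13  (same call as traced above)
      -> return 34
      f(t=8) -> return 21  (same call as traced above)
    -> return 55
    f(t=9) -> return 34  (same call as traced above)
  -> return 89
  f(t=10) -> return 55  (same call as traced above)
-> return 144

Final answer: 144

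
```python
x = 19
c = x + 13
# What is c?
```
Trace:
  x=19
  x=19, c=32

Final answer: 32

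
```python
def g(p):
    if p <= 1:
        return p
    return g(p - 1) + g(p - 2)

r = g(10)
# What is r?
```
Call trace (a repeated sub-call is expanded the first time; later identical calls just restate its return value):
g(p=10)
  g(p=9)
    g(p=8)
      g(p=7)
        g(p=6)
          g(p=5)
            g(p=4)
              g(p=3)
                g(p=2)
                  g(p=1)
                  -> return 1
                  g(p=0)
                  -> return 0
                -> return 1
                g(p=1)
                -> return 1
              -> return 2
              g(p=2) -> return 1  (same call as traced above)
            -> return 3
            g(p=3) -> return 2  (same call as traced above)
          -> return 5
          g(p=4) -> return 3  (same call as traced above)
        -> return 8
        g(p=5) -> return 5  (same call as traced above)
      -> return 13
      g(p=6) -> return 8  (same call as traced above)
    -> return 21
    g(p=7) -> return 13  (same call as traced above)
  -> return 34
  g(p=8) -> return 21  (same call as traced above)
-> return 55

Final answer: 55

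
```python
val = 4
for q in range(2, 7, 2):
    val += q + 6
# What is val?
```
Trace:
  val=4
  val=12, q=2
  val=22, q=4
  val=34, q=6

Final answer: 34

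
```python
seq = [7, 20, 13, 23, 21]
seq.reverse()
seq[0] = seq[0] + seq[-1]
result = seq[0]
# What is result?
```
Trace:
  seq=[7, 20, 13, 23, 21]
  seq=[21, 23, 13, 20, 7]
  seq=[28, 23, 13, 20, 7]
  seq=[28, 23, 13, 20, 7], result=28

Final answer: 28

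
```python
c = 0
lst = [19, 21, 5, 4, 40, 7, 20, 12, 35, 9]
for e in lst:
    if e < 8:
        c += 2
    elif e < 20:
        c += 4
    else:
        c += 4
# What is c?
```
Trace:
  c=0
  c=4, e=19
  c=8, e=21
  c=10, e=5
  c=12, e=4
  c=16, e=40
  c=18, e=7
  c=22, e=20
  c=26, e=12
  c=30, e=35
  c=34, e=9

Final answer: 34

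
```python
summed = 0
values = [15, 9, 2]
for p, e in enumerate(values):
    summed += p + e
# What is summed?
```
Trace:
  summed=0
  summed=15, p=0, e=15
  summed=25, p=1, e=9
  summed=29, p=2, e=2

Final answer: 29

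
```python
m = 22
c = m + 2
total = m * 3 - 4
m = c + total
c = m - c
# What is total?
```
Trace:
  m=22
  m=22, c=24
  m=22, c=24, total=62
  m=86, c=24, total=62
  m=86, c=62, total=62

Final answer: 62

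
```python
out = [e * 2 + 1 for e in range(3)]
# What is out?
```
Trace:
  e=0
  e=1
  e=2
  out=[1, 3, 5]

Final answer: [1, 3, 5]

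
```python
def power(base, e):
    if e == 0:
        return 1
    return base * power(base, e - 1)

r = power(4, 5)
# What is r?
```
Call trace:
power(base=4, e=5)
  power(base=4, e=4)
    power(base=4, e=3)
      power(base=4, e=2)
        power(base=4, e=1)
          power(base=4, e=0)
          -> return 1
        -> return 4
      -> return 16
    -> return 64
  -> return 256
-> return 1024

Final answer: 1024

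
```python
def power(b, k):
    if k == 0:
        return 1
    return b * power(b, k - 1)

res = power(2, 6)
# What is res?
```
Call trace:
power(b=2, k=6)
  power(b=2, k=5)
    power(b=2, k=4)
      power(b=2, k=3)
        power(b=2, k=2)
          power(b=2, k=1)
            power(b=2, k=0)
            -> return 1
          -> return 2
        -> return 4
      -> return 8
    -> return 16
  -> return 32
-> return 64

Final answer: 64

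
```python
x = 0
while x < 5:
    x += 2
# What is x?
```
Trace:
  x=0
  x=2
  x=4
  x=6

Final answer: 6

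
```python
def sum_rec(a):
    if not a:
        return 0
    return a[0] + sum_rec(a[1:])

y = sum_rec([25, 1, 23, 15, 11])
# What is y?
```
Call trace:
sum_rec(a=[25, 1, 23, 15, 11])
  sum_rec(a=[1, 23, 15, 11])
    sum_rec(a=[23, 15, 11])
      sum_rec(a=[15, 11])
        sum_rec(a=[11])
          sum_rec(a=[])
          -> return 0
        -> return 11
      -> return 26
    -> return 49
  -> return 50
-> return 75

Final answer: 75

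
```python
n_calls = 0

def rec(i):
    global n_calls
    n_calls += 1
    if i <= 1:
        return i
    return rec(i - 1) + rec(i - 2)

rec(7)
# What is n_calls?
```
Call trace (a repeated sub-call is expanded the first time; later identical calls just restate its return value):
rec(i=7)
  rec(i=6)
    rec(i=5)
      rec(i=4)
        rec(i=3)
          rec(i=2)
            rec(i=1)
            -> return 1
            rec(i=0)
            -> return 0
          -> return 1
          rec(i=1)
          -> return 1
        -> return 2
        rec(i=2) -> return 1  (same call as traced above)
      -> return 3
      rec(i=3) -> return 2  (same call as traced above)
    -> return 5
    rec(i=4) -> return 3  (same call as traced above)
  -> return 8
  rec(i=5) -> return 5  (same call as traced above)
-> return 13

n_calls is incremented once per call, so count the calls in each subtree. Let C(i) = number of calls made by rec(i).
C(0) = C(1) = 1 (base case, no recursion); C(i) = 1 + C(i - 1) + C(i - 2) otherwise.
C(2) = 1 + C(1) + C(0) = 1 + 1 + 1 = 3
C(3) = 1 + C(2) + C(1) = 1 + 3 + 1 = 5
C(4) = 1 + C(3) + C(2) = 1 + 5 + 3 = 9
C(5) = 1 + C(4) + C(3) = 1 + 9 + 5 = 15
C(6) = 1 + C(5) + C(4) = 1 + 15 + 9 = 25
C(7) = 1 + C(6) + C(5) = 1 + 25 + 15 = 41
n_calls = C(7) = 41

Final answer: 41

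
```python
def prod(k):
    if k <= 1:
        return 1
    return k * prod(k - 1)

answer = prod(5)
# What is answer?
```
Call trace:
prod(k=5)
  prod(k=4)
    prod(k=3)
      prod(k=2)
        prod(k=1)
        -> return 1
      -> return 2
    -> return 6
  -> return 24
-> return 120

Final answer: 120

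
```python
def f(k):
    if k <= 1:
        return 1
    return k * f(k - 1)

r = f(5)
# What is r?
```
Call trace:
f(k=5)
  f(k=4)
    f(k=3)
      f(k=2)
        f(k=1)
        -> return 1
      -> return 2
    -> return 6
  -> return 24
-> return 120

Final answer: 120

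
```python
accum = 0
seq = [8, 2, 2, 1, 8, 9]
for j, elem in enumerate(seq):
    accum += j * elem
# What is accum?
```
Trace:
  accum=0
  accum=0, j=0, elem=8
  accum=2, j=1, elem=2
  accum=6, j=2, elem=2
  accum=9, j=3, elem=1
  accum=41, j=4, elem=8
  accum=86, j=5, elem=9

Final answer: 86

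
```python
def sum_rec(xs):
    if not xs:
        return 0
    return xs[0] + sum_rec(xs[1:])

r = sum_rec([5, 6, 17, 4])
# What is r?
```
Call trace:
sum_rec(xs=[5, 6, 17, 4])
  sum_rec(xs=[6, 17, 4])
    sum_rec(xs=[17, 4])
      sum_rec(xs=[4])
        sum_rec(xs=[])
        -> return 0
      -> return 4
    -> return 21
  -> return 27
-> return 32

Final answer: 32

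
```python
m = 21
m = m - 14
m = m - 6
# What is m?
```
Trace:
  m=21
  m=7
  m=1

Final answer: 1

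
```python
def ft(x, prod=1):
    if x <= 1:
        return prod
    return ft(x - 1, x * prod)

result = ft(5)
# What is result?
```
Call trace:
ft(x=5, prod=1)
  ft(x=4, prod=5)
    ft(x=3, prod=20)
      ft(x=2, prod=60)
        ft(x=1, prod=120)
        -> return 120
      -> return 120
    -> return 120
  -> return 120
-> return 120

Final answer: 120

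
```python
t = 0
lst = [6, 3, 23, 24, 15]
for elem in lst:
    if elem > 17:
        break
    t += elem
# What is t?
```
Trace:
  t=0
  t=6, elem=6
  t=9, elem=3
  t=9, elem=23

Final answer: 9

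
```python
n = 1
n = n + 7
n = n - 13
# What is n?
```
Trace:
  n=1
  n=8
  n=-5

Final answer: -5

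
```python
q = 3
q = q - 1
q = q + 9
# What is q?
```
Trace:
  q=3
  q=2
  q=11

Final answer: 11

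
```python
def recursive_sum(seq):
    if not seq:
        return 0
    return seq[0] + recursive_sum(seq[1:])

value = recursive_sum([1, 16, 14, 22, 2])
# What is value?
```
Call trace:
recursive_sum(seq=[1, 16, 14, 22, 2])
  recursive_sum(seq=[16, 14, 22, 2])
    recursive_sum(seq=[14, 22, 2])
      recursive_sum(seq=[22, 2])
        recursive_sum(seq=[2])
          recursive_sum(seq=[])
          -> return 0
        -> return 2
      -> return 24
    -> return 38
  -> return 54
-> return 55

Final answer: 55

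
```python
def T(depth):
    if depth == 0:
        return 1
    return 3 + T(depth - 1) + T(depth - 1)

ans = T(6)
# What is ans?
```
Call trace (a repeated sub-call is expanded the first time; later identical calls just restate its return value):
T(depth=6)
  T(depth=5)
    T(depth=4)
      T(depth=3)
        T(depth=2)
          T(depth=1)
            T(depth=0)
            -> return 1
            T(depth=0)
            -> return 1
          -> return 5
          T(depth=1) -> return 5  (same call as traced above)
        -> return 13
        T(depth=2) -> return 13  (same call as traced above)
      -> return 29
      T(depth=3) -> return 29  (same call as traced above)
    -> return 61
    T(depth=4) -> return 61  (same call as traced above)
  -> return 125
  T(depth=5) -> return 125  (same call as traced above)
-> return 253

Final answer: 253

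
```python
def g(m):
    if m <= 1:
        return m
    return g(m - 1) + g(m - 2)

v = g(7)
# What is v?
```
Call trace (a repeated sub-call is expanded the first time; later identical calls just restate its return value):
g(m=7)
  g(m=6)
    g(m=5)
      g(m=4)
        g(m=3)
          g(m=2)
            g(m=1)
            -> return 1
            g(m=0)
            -> return 0
          -> return 1
          g(m=1)
          -> return 1
        -> return 2
        g(m=2) -> return 1  (same call as traced above)
      -> return 3
      g(m=3) -> return 2  (same call as traced above)
    -> return 5
    g(m=4) -> return 3  (same call as traced above)
  -> return 8
  g(m=5) -> return 5  (same call as traced above)
-> return 13

Final answer: 13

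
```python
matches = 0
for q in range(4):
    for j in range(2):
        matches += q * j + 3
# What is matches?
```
Trace:
  matches=0
  matches=3, q=0, j=0
  matches=6, q=0, j=1
  matches=9, q=1, j=0
  matches=13, q=1, j=1
  matches=16, q=2, j=0
  matches=21, q=2, j=1
  matches=24, q=3, j=0
  matches=30, q=3, j=1

Final answer: 30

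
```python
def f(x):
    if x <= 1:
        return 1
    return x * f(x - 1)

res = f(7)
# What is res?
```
Call trace:
f(x=7)
  f(x=6)
    f(x=5)
      f(x=4)
        f(x=3)
          f(x=2)
            f(x=1)
            -> return 1
          -> return 2
        -> return 6
      -> return 24
    -> return 120
  -> return 720
-> return 5040

Final answer: 5040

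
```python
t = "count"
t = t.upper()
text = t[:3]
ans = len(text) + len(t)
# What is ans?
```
Trace:
  t='count'
  t='COUNT'
  t='COUNT', text='COU'
  t='COUNT', text='COU', ans=8

Final answer: 8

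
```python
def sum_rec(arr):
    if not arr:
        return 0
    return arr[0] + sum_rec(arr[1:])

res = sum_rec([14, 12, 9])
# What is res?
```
Call trace:
sum_rec(arr=[14, 12, 9])
  sum_rec(arr=[12, 9])
    sum_rec(arr=[9])
      sum_rec(arr=[])
      -> return 0
    -> return 9
  -> return 21
-> return 35

Final answer: 35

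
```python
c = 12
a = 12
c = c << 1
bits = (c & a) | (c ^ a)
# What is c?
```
Trace:
  c=12
  c=12, a=12
  c=24, a=12
  c=24, a=12, bits=28

Final answer: 24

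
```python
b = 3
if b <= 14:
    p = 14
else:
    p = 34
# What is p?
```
Trace:
  b=3
  b=3, p=14

Final answer: 14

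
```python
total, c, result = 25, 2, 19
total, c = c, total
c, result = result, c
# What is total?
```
Trace:
  total=25, c=2, result=19
  total=2, c=25, result=19
  total=2, c=19, result=25

Final answer: 2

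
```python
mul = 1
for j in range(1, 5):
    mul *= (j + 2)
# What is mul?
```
Trace:
  mul=1
  mul=3, j=1
  mul=12, j=2
  mul=60, j=3
  mul=360, j=4

Final answer: 360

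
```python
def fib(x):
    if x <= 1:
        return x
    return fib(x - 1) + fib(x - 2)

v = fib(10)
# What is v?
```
Call trace (a repeated sub-call is expanded the first time; later identical calls just restate its return value):
fib(x=10)
  fib(x=9)
    fib(x=8)
      fib(x=7)
        fib(x=6)
          fib(x=5)
            fib(x=4)
              fib(x=3)
                fib(x=2)
                  fib(x=1)
                  -> return 1
                  fib(x=0)
                  -> return 0
                -> return 1
                fib(x=1)
                -> return 1
              -> return 2
              fib(x=2) -> return 1  (same call as traced above)
            -> return 3
            fib(x=3) -> return 2  (same call as traced above)
          -> return 5
          fib(x=4) -> return 3  (same call as traced above)
        -> return 8
        fib(x=5) -> return 5  (same call as traced above)
      -> return 13
      fib(x=6) -> return 8  (same call as traced above)
    -> return 21
    fib(x=7) -> return 13  (same call as traced above)
  -> return 34
  fib(x=8) -> return 21  (same call as traced above)
-> return 55

Final answer: 55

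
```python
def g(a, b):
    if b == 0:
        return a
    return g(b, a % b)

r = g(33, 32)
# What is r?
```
Call trace:
g(a=33, b=32)
  g(a=32, b=1)
    g(a=1, b=0)
    -> return 1
  -> return 1
-> return 1

Final answer: 1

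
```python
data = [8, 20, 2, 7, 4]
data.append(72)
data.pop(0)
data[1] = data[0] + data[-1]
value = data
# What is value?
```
Trace:
  data=[8, 20, 2, 7, 4]
  data=[8, 20, 2, 7, 4, 72]
  data=[20, 2, 7, 4, 72]
  data=[20, 92, 7, 4, 72]
  data=[20, 92, 7, 4, 72], value=[20, 92, 7, 4, 72]

Final answer: [20, 92, 7, 4, 72]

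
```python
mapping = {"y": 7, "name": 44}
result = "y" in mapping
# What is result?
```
Trace:
  mapping={'y': 7, 'name': 44}
  mapping={'y': 7, 'name': 44}, result=True

Final answer: True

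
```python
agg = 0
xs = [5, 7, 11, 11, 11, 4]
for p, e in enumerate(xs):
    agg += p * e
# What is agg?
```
Trace:
  agg=0
  agg=0, p=0, e=5
  agg=7, p=1, e=7
  agg=29, p=2, e=11
  agg=62, p=3, e=11
  agg=106, p=4, e=11
  agg=126, p=5, e=4

Final answer: 126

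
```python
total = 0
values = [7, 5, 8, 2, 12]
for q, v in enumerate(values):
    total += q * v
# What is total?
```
Trace:
  total=0
  total=0, q=0, v=7
  total=5, q=1, v=5
  total=21, q=2, v=8
  total=27, q=3, v=2
  total=75, q=4, v=12

Final answer: 75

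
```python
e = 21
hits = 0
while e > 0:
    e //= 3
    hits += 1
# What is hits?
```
Trace:
  e=21
  e=21, hits=0
  e=7, hits=1
  e=2, hits=2
  e=0, hits=3

Final answer: 3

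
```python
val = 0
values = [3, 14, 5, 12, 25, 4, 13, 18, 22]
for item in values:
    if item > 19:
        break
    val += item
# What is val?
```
Trace:
  val=0
  val=3, item=3
  val=17, item=14
  val=22, item=5
  val=34, item=12
  val=34, item=25

Final answer: 34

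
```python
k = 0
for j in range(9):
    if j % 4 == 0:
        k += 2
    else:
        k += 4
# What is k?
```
Trace:
  k=0
  k=2, j=0
  k=6, j=1
  k=10, j=2
  k=14, j=3
  k=16, j=4
  k=20, j=5
  k=24, j=6
  k=28, j=7
  k=30, j=8

Final answer: 30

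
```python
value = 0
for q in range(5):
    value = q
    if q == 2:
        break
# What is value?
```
Trace:
  value=0
  value=0, q=0
  value=1, q=1
  value=2, q=2

Final answer: 2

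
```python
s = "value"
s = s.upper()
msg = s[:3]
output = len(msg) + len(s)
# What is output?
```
Trace:
  s='value'
  s='VALUE'
  s='VALUE', msg='VAL'
  s='VALUE', msg='VAL', output=8

Final answer: 8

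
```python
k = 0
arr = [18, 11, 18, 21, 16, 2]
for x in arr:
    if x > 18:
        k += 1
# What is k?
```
Trace:
  k=0
  k=0, x=18
  k=0, x=11
  k=0, x=18
  k=1, x=21
  k=1, x=16
  k=1, x=2

Final answer: 1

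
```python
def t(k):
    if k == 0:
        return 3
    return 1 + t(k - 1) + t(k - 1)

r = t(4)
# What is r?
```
Call trace (a repeated sub-call is expanded the first time; later identical calls just restate its return value):
t(k=4)
  t(k=3)
    t(k=2)
      t(k=1)
        t(k=0)
        -> return 3
        t(k=0)
        -> return 3
      -> return 7
      t(k=1) -> return 7  (same call as traced above)
    -> return 15
    t(k=2) -> return 15  (same call as traced above)
  -> return 31
  t(k=3) -> return 31  (same call as traced above)
-> return 63

Final answer: 63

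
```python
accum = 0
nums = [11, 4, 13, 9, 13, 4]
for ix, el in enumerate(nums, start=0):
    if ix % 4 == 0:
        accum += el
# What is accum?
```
Trace:
  accum=0
  accum=11, ix=0, el=11
  accum=11, ix=1, el=4
  accum=11, ix=2, el=13
  accum=11, ix=3, el=9
  accum=24, ix=4, el=13
  accum=24, ix=5, el=4

Final answer: 24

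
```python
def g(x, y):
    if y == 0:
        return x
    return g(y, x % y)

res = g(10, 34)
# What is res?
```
Call trace:
g(x=10, y=34)
  g(x=34, y=10)
    g(x=10, y=4)
      g(x=4, y=2)
        g(x=2, y=0)
        -> return 2
      -> return 2
    -> return 2
  -> return 2
-> return 2

Final answer: 2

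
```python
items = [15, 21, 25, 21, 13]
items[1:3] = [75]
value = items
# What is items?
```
Trace:
  items=[15, 21, 25, 21, 13]
  items=[15, 75, 21, 13]
  items=[15, 75, 21, 13], value=[15, 75, 21, 13]

Final answer: [15, 75, 21, 13]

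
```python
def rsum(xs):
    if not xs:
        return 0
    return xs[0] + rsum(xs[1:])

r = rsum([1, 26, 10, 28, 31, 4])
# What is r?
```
Call trace:
rsum(xs=[1, 26, 10, 28, 31, 4])
  rsum(xs=[26, 10, 28, 31, 4])
    rsum(xs=[10, 28, 31, 4])
      rsum(xs=[28, 31, 4])
        rsum(xs=[31, 4])
          rsum(xs=[4])
            rsum(xs=[])
            -> return 0
          -> return 4
        -> return 35
      -> return 63
    -> return 73
  -> return 99
-> return 100

Final answer: 100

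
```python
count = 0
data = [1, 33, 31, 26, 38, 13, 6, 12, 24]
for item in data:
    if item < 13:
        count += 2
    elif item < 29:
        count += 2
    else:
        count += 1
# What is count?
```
Trace:
  count=0
  count=2, item=1
  count=3, item=33
  count=4, item=31
  count=6, item=26
  count=7, item=38
  count=9, item=13
  count=11, item=6
  count=13, item=12
  count=15, item=24

Final answer: 15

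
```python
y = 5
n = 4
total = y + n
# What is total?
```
Trace:
  y=5
  y=5, n=4
  y=5, n=4, total=9

Final answer: 9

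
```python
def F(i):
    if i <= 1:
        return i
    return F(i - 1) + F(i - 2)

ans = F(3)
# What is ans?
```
Call trace:
F(i=3)
  F(i=2)
    F(i=1)
    -> return 1
    F(i=0)
    -> return 0
  -> return 1
  F(i=1)
  -> return 1
-> return 2

Final answer: 2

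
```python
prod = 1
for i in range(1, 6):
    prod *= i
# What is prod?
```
Trace:
  prod=1
  prod=1, i=1
  prod=2, i=2
  prod=6, i=3
  prod=24, i=4
  prod=120, i=5

Final answer: 120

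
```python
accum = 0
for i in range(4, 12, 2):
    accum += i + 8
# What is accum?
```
Trace:
  accum=0
  accum=12, i=4
  accum=26, i=6
  accum=42, i=8
  accum=60, i=10

Final answer: 60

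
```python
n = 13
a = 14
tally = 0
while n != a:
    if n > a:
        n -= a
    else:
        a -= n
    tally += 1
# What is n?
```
Trace:
  n=13
  n=13, a=14
  n=13, a=14, tally=0
  n=13, a=1, tally=1
  n=12, a=1, tally=2
  n=11, a=1, tally=3
  n=10, a=1, tally=4
  n=9, a=1, tally=5
  n=8, a=1, tally=6
  n=7, a=1, tally=7
  n=6, a=1, tally=8
  n=5, a=1, tally=9
  n=4, a=1, tally=10
  n=3, a=1, tally=11
  n=2, a=1, tally=12
  n=1, a=1, tally=13

Final answer: 1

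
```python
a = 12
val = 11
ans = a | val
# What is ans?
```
Trace:
  a=12
  a=12, val=11
  a=12, val=11, ans=15

Final answer: 15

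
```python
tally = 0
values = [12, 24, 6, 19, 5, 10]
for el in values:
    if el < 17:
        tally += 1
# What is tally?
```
Trace:
  tally=0
  tally=1, el=12
  tally=1, el=24
  tally=2, el=6
  tally=2, el=19
  tally=3, el=5
  tally=4, el=10

Final answer: 4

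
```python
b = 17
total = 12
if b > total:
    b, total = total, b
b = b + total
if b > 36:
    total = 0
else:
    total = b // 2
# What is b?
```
Trace:
  b=17
  b=17, total=12
  b=12, total=17
  b=29, total=17
  b=29, total=14

Final answer: 29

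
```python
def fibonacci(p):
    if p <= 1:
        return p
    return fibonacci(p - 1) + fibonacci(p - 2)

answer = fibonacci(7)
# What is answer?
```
Call trace (a repeated sub-call is expanded the first time; later identical calls just restate its return value):
fibonacci(p=7)
  fibonacci(p=6)
    fibonacci(p=5)
      fibonacci(p=4)
        fibonacci(p=3)
          fibonacci(p=2)
            fibonacci(p=1)
            -> return 1
            fibonacci(p=0)
            -> return 0
          -> return 1
          fibonacci(p=1)
          -> return 1
        -> return 2
        fibonacci(p=2) -> return 1  (same call as traced above)
      -> return 3
      fibonacci(p=3) -> return 2  (same call as traced above)
    -> return 5
    fibonacci(p=4) -> return 3  (same call as traced above)
  -> return 8
  fibonacci(p=5) -> return 5  (same call as traced above)
-> return 13

Final answer: 13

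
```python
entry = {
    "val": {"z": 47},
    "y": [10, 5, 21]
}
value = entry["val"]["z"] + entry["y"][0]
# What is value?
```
Trace:
  entry={'val': {'z': 47}, 'y': [10, 5, 21]}
  entry={'val': {'z': 47}, 'y': [10, 5, 21]}, value=57

Final answer: 57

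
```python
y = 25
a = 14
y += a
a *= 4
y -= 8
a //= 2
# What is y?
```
Trace:
  y=25
  y=25, a=14
  y=39, a=14
  y=39, a=56
  y=31, a=56
  y=31, a=28

Final answer: 31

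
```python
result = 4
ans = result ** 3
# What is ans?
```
Trace:
  result=4
  result=4, ans=64

Final answer: 64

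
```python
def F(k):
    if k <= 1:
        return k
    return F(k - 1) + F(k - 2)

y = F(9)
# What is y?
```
Call trace (a repeated sub-call is expanded the first time; later identical calls just restate its return value):
F(k=9)
  F(k=8)
    F(k=7)
      F(k=6)
        F(k=5)
          F(k=4)
            F(k=3)
              F(k=2)
                F(k=1)
                -> return 1
                F(k=0)
                -> return 0
              -> return 1
              F(k=1)
              -> return 1
            -> return 2
            F(k=2) -> return 1  (same call as traced above)
          -> return 3
          F(k=3) -> return 2  (same call as traced above)
        -> return 5
        F(k=4) -> return 3  (same call as traced above)
      -> return 8
      F(k=5) -> return 5  (same call as traced above)
    -> return 13
    F(k=6) -> return 8  (same call as traced above)
  -> return 21
  F(k=7) -> return 13  (same call as traced above)
-> return 34

Final answer: 34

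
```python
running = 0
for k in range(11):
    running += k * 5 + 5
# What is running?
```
Trace:
  running=0
  running=5, k=0
  running=15, k=1
  running=30, k=2
  running=50, k=3
  running=75, k=4
  running=105, k=5
  running=140, k=6
  running=180, k=7
  running=225, k=8
  running=275, k=9
  running=330, k=10

Final answer: 330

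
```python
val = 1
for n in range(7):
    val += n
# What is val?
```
Trace:
  val=1
  val=1, n=0
  val=2, n=1
  val=4, n=2
  val=7, n=3
  val=11, n=4
  val=16, n=5
  val=22, n=6

Final answer: 22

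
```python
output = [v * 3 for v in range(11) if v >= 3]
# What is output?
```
Trace:
  v=0
  v=1
  v=2
  v=3
  v=4
  v=5
  v=6
  v=7
  v=8
  v=9
  v=10
  output=[9, 12, 15, 18, 21, 24, 27, 30]

Final answer: [9, 12, 15, 18, 21, 24, 27, 30]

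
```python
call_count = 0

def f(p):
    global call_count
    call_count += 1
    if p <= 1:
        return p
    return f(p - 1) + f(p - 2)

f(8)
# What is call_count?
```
Call trace (a repeated sub-call is expanded the first time; later identical calls just restate its return value):
f(p=8)
  f(p=7)
    f(p=6)
      f(p=5)
        f(p=4)
          f(p=3)
            f(p=2)
              f(p=1)
              -> return 1
              f(p=0)
              -> return 0
            -> return 1
            f(p=1)
            -> return 1
          -> return 2
          f(p=2) -> return 1  (same call as traced above)
        -> return 3
        f(p=3) -> return 2  (same call as traced above)
      -> return 5
      f(p=4) -> return 3  (same call as traced above)
    -> return 8
    f(p=5) -> return 5  (same call as traced above)
  -> return 13
  f(p=6) -> return 8  (same call as traced above)
-> return 21

call_count is incremented once per call, so count the calls in each subtree. Let C(p) = number of calls made by f(p).
C(0) = C(1) = 1 (base case, no recursion); C(p) = 1 + C(p - 1) + C(p - 2) otherwise.
C(2) = 1 + C(1) + C(0) = 1 + 1 + 1 = 3
C(3) = 1 + C(2) + C(1) = 1 + 3 + 1 = 5
C(4) = 1 + C(3) + C(2) = 1 + 5 + 3 = 9
C(5) = 1 + C(4) + C(3) = 1 + 9 + 5 = 15
C(6) = 1 + C(5) + C(4) = 1 + 15 + 9 = 25
C(7) = 1 + C(6) + C(5) = 1 + 25 + 15 = 41
C(8) = 1 + C(7) + C(6) = 1 + 41 + 25 = 67
call_count = C(8) = 67

Final answer: 67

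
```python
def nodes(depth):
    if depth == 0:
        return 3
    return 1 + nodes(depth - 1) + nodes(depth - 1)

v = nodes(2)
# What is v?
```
Call trace (a repeated sub-call is expanded the first time; later identical calls just restate its return value):
nodes(depth=2)
  nodes(depth=1)
    nodes(depth=0)
    -> return 3
    nodes(depth=0)
    -> return 3
  -> return 7
  nodes(depth=1) -> return 7  (same call as traced above)
-> return 15

Final answer: 15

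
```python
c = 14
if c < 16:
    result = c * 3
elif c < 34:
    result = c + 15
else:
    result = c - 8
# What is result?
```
Trace:
  c=14
  c=14, result=42

Final answer: 42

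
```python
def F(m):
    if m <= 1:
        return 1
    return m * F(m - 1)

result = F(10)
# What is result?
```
Call trace:
F(m=10)
  F(m=9)
    F(m=8)
      F(m=7)
        F(m=6)
          F(m=5)
            F(m=4)
              F(m=3)
                F(m=2)
                  F(m=1)
                  -> return 1
                -> return 2
              -> return 6
            -> return 24
          -> return 120
        -> return 720
      -> return 5040
    -> return 40320
  -> return 362880
-> return 3628800

Final answer: 3628800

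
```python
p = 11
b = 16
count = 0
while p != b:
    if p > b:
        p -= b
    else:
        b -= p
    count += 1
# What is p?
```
Trace:
  p=11
  p=11, b=16
  p=11, b=16, count=0
  p=11, b=5, count=1
  p=6, b=5, count=2
  p=1, b=5, count=3
  p=1, b=4, count=4
  p=1, b=3, count=5
  p=1, b=2, count=6
  p=1, b=1, count=7

Final answer: 1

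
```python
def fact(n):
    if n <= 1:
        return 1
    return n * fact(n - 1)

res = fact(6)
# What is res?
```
Call trace:
fact(n=6)
  fact(n=5)
    fact(n=4)
      fact(n=3)
        fact(n=2)
          fact(n=1)
          -> return 1
        -> return 2
      -> return 6
    -> return 24
  -> return 120
-> return 720

Final answer: 720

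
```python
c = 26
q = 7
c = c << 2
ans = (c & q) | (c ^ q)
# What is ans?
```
Trace:
  c=26
  c=26, q=7
  c=104, q=7
  c=104, q=7, ans=111

Final answer: 111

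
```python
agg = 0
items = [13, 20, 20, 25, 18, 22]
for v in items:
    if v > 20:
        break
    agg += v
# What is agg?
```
Trace:
  agg=0
  agg=13, v=13
  agg=33, v=20
  agg=53, v=20
  agg=53, v=25

Final answer: 53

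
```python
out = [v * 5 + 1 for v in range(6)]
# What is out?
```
Trace:
  v=0
  v=1
  v=2
  v=3
  v=4
  v=5
  out=[1, 6, 11, 16, 21, 26]

Final answer: [1, 6, 11, 16, 21, 26]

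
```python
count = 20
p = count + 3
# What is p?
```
Trace:
  count=20
  count=20, p=23

Final answer: 23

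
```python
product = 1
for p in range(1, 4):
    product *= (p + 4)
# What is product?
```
Trace:
  product=1
  product=5, p=1
  product=30, p=2
  product=210, p=3

Final answer: 210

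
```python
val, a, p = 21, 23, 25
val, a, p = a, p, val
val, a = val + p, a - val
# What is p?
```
Trace:
  val=21, a=23, p=25
  val=23, a=25, p=21
  val=44, a=2, p=21

Final answer: 21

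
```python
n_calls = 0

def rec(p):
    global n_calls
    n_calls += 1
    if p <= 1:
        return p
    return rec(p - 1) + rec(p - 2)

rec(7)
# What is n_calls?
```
Call trace (a repeated sub-call is expanded the first time; later identical calls just restate its return value):
rec(p=7)
  rec(p=6)
    rec(p=5)
      rec(p=4)
        rec(p=3)
          rec(p=2)
            rec(p=1)
            -> return 1
            rec(p=0)
            -> return 0
          -> return 1
          rec(p=1)
          -> return 1
        -> return 2
        rec(p=2) -> return 1  (same call as traced above)
      -> return 3
      rec(p=3) -> return 2  (same call as traced above)
    -> return 5
    rec(p=4) -> return 3  (same call as traced above)
  -> return 8
  rec(p=5) -> return 5  (same call as traced above)
-> return 13

n_calls is incremented once per call, so count the calls in each subtree. Let C(p) = number of calls made by rec(p).
C(0) = C(1) = 1 (base case, no recursion); C(p) = 1 + C(p - 1) + C(p - 2) otherwise.
C(2) = 1 + C(1) + C(0) = 1 + 1 + 1 = 3
C(3) = 1 + C(2) + C(1) = 1 + 3 + 1 = 5
C(4) = 1 + C(3) + C(2) = 1 + 5 + 3 = 9
C(5) = 1 + C(4) + C(3) = 1 + 9 + 5 = 15
C(6) = 1 + C(5) + C(4) = 1 + 15 + 9 = 25
C(7) = 1 + C(6) + C(5) = 1 + 25 + 15 = 41
n_calls = C(7) = 41

Final answer: 41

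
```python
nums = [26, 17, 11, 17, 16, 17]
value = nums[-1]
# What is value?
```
Trace:
  nums=[26, 17, 11, 17, 16, 17]
  nums=[26, 17, 11, 17, 16, 17], value=17

Final answer: 17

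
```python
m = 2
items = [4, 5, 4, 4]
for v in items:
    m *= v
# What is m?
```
Trace:
  m=2
  m=8, v=4
  m=40, v=5
  m=160, v=4
  m=640, v=4

Final answer: 640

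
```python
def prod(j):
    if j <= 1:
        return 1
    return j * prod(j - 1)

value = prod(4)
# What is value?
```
Call trace:
prod(j=4)
  prod(j=3)
    prod(j=2)
      prod(j=1)
      -> return 1
    -> return 2
  -> return 6
-> return 24

Final answer: 24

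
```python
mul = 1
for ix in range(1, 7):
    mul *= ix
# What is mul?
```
Trace:
  mul=1
  mul=1, ix=1
  mul=2, ix=2
  mul=6, ix=3
  mul=24, ix=4
  mul=120, ix=5
  mul=720, ix=6

Final answer: 720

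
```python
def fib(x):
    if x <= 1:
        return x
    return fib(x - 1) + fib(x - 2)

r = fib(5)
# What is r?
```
Call trace (a repeated sub-call is expanded the first time; later identical calls just restate its return value):
fib(x=5)
  fib(x=4)
    fib(x=3)
      fib(x=2)
        fib(x=1)
        -> return 1
        fib(x=0)
        -> return 0
      -> return 1
      fib(x=1)
      -> return 1
    -> return 2
    fib(x=2) -> return 1  (same call as traced above)
  -> return 3
  fib(x=3) -> return 2  (same call as traced above)
-> return 5

Final answer: 5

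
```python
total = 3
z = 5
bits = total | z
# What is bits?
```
Trace:
  total=3
  total=3, z=5
  total=3, z=5, bits=7

Final answer: 7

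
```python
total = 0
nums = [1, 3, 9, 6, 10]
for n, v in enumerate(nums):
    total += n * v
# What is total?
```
Trace:
  total=0
  total=0, n=0, v=1
  total=3, n=1, v=3
  total=21, n=2, v=9
  total=39, n=3, v=6
  total=79, n=4, v=10

Final answer: 79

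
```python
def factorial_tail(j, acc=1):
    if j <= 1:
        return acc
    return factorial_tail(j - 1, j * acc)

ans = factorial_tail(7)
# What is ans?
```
Call trace:
factorial_tail(j=7, acc=1)
  factorial_tail(j=6, acc=7)
    factorial_tail(j=5, acc=42)
      factorial_tail(j=4, acc=210)
        factorial_tail(j=3, acc=840)
          factorial_tail(j=2, acc=2520)
            factorial_tail(j=1, acc=5040)
            -> return 5040
          -> return 5040
        -> return 5040
      -> return 5040
    -> return 5040
  -> return 5040
-> return 5040

Final answer: 5040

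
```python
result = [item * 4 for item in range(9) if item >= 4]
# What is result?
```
Trace:
  item=0
  item=1
  item=2
  item=3
  item=4
  item=5
  item=6
  item=7
  item=8
  result=[16, 20, 24, 28, 32]

Final answer: [16, 20, 24, 28, 32]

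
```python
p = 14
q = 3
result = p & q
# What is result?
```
Trace:
  p=14
  p=14, q=3
  p=14, q=3, result=2

Final answer: 2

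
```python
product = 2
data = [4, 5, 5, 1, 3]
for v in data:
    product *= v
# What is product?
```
Trace:
  product=2
  product=8, v=4
  product=40, v=5
  product=200, v=5
  product=200, v=1
  product=600, v=3

Final answer: 600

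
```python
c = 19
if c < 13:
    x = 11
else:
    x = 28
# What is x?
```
Trace:
  c=19
  c=19, x=28

Final answer: 28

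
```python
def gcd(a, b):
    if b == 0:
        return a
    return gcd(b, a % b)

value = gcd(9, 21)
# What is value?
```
Call trace:
gcd(a=9, b=21)
  gcd(a=21, b=9)
    gcd(a=9, b=3)
      gcd(a=3, b=0)
      -> return 3
    -> return 3
  -> return 3
-> return 3

Final answer: 3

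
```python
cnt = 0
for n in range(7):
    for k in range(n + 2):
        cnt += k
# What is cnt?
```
Trace:
  cnt=0
  cnt=0, n=0, k=0
  cnt=1, n=0, k=1
  cnt=1, n=1, k=0
  cnt=2, n=1, k=1
  cnt=4, n=1, k=2
  cnt=4, n=2, k=0
  cnt=5, n=2, k=1
  cnt=7, n=2, k=2
  cnt=10, n=2, k=3
  cnt=10, n=3, k=0
  cnt=11, n=3, k=1
  cnt=13, n=3, k=2
  cnt=16, n=3, k=3
  cnt=20, n=3, k=4
  cnt=20, n=4, k=0
  cnt=21, n=4, k=1
  cnt=23, n=4, k=2
  cnt=26, n=4, k=3
  cnt=30, n=4, k=4
  cnt=35, n=4, k=5
  cnt=35, n=5, k=0
  cnt=36, n=5, k=1
  cnt=38, n=5, k=2
  cnt=41, n=5, k=3
  cnt=45, n=5, k=4
  cnt=50, n=5, k=5
  cnt=56, n=5, k=6
  cnt=56, n=6, k=0
  cnt=57, n=6, k=1
  cnt=59, n=6, k=2
  cnt=62, n=6, k=3
  cnt=66, n=6, k=4
  cnt=71, n=6, k=5
  cnt=77, n=6, k=6
  cnt=84, n=6, k=7

Final answer: 84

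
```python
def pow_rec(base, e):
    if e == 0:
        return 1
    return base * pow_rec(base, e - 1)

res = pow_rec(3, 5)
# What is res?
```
Call trace:
pow_rec(base=3, e=5)
  pow_rec(base=3, e=4)
    pow_rec(base=3, e=3)
      pow_rec(base=3, e=2)
        pow_rec(base=3, e=1)
          pow_rec(base=3, e=0)
          -> return 1
        -> return 3
      -> return 9
    -> return 27
  -> return 81
-> return 243

Final answer: 243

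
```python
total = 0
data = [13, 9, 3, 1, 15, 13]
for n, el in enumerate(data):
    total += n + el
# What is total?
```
Trace:
  total=0
  total=13, n=0, el=13
  total=23, n=1, el=9
  total=28, n=2, el=3
  total=32, n=3, el=1
  total=51, n=4, el=15
  total=69, n=5, el=13

Final answer: 69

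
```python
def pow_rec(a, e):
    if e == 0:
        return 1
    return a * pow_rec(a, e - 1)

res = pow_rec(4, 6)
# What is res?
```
Call trace:
pow_rec(a=4, e=6)
  pow_rec(a=4, e=5)
    pow_rec(a=4, e=4)
      pow_rec(a=4, e=3)
        pow_rec(a=4, e=2)
          pow_rec(a=4, e=1)
            pow_rec(a=4, e=0)
            -> return 1
          -> return 4
        -> return 16
      -> return 64
    -> return 256
  -> return 1024
-> return 4096

Final answer: 4096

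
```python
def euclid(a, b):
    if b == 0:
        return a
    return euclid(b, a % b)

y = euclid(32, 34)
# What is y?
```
Call trace:
euclid(a=32, b=34)
  euclid(a=34, b=32)
    euclid(a=32, b=2)
      euclid(a=2, b=0)
      -> return 2
    -> return 2
  -> return 2
-> return 2

Final answer: 2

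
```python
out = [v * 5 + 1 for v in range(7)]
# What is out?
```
Trace:
  v=0
  v=1
  v=2
  v=3
  v=4
  v=5
  v=6
  out=[1, 6, 11, 16, 21, 26, 31]

Final answer: [1, 6, 11, 16, 21, 26, 31]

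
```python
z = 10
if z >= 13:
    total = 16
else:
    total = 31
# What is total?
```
Trace:
  z=10
  z=10, total=31

Final answer: 31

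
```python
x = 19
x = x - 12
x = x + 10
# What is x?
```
Trace:
  x=19
  x=7
  x=17

Final answer: 17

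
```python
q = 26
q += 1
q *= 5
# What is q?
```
Trace:
  q=26
  q=27
  q=135

Final answer: 135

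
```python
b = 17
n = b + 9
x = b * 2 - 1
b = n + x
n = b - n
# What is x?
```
Trace:
  b=17
  b=17, n=26
  b=17, n=26, x=33
  b=59, n=26, x=33
  b=59, n=33, x=33

Final answer: 33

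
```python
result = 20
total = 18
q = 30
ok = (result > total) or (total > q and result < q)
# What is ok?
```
Trace:
  result=20
  result=20, total=18
  result=20, total=18, q=30
  result=20, total=18, q=30, ok=True

Final answer: True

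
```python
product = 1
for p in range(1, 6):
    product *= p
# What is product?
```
Trace:
  product=1
  product=1, p=1
  product=2, p=2
  product=6, p=3
  product=24, p=4
  product=120, p=5

Final answer: 120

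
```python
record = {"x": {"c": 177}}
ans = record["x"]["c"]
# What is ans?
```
Trace:
  record={'x': {'c': 177}}
  record={'x': {'c': 177}}, ans=177

Final answer: 177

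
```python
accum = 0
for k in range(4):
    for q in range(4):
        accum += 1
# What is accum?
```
Trace:
  accum=0
  accum=1, k=0, q=0
  accum=2, k=0, q=1
  accum=3, k=0, q=2
  accum=4, k=0, q=3
  accum=5, k=1, q=0
  accum=6, k=1, q=1
  accum=7, k=1, q=2
  accum=8, k=1, q=3
  accum=9, k=2, q=0
  accum=10, k=2, q=1
  accum=11, k=2, q=2
  accum=12, k=2, q=3
  accum=13, k=3, q=0
  accum=14, k=3, q=1
  accum=15, k=3, q=2
  accum=16, k=3, q=3

Final answer: 16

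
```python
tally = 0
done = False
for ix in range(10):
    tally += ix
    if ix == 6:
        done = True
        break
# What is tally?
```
Trace:
  tally=0
  tally=0, done=False
  tally=0, done=False, ix=0
  tally=1, done=False, ix=1
  tally=3, done=False, ix=2
  tally=6, done=False, ix=3
  tally=10, done=False, ix=4
  tally=15, done=False, ix=5
  tally=21, done=True, ix=6

Final answer: 21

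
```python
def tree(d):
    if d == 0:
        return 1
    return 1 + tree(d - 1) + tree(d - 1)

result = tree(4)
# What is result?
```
Call trace (a repeated sub-call is expanded the first time; later identical calls just restate its return value):
tree(d=4)
  tree(d=3)
    tree(d=2)
      tree(d=1)
        tree(d=0)
        -> return 1
        tree(d=0)
        -> return 1
      -> return 3
      tree(d=1) -> return 3  (same call as traced above)
    -> return 7
    tree(d=2) -> return 7  (same call as traced above)
  -> return 15
  tree(d=3) -> return 15  (same call as traced above)
-> return 31

Final answer: 31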